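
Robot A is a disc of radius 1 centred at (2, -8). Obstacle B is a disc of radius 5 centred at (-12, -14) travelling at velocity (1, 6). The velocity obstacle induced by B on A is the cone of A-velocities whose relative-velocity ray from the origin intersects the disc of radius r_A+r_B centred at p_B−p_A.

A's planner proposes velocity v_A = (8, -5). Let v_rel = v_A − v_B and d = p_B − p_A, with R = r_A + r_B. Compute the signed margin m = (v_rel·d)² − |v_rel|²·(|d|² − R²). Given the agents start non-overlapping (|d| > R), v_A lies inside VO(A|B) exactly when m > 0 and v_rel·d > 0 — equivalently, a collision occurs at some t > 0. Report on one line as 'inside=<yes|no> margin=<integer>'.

d = (-14, -6),  |d|² = 232;  R = 1+5 = 6,  c = 232−6² = 196
v_rel = (7, -11),  |v_rel|² = 170;  v_rel·d = (7)·(-14) + (-11)·(-6) = -32
170·t² + 64·t + 196 = 0  ⇒  m = (-32)² − 170·196 = -32296
m = -32296 < 0,  v_rel·d = -32 < 0  ⇒  outside

inside=no margin=-32296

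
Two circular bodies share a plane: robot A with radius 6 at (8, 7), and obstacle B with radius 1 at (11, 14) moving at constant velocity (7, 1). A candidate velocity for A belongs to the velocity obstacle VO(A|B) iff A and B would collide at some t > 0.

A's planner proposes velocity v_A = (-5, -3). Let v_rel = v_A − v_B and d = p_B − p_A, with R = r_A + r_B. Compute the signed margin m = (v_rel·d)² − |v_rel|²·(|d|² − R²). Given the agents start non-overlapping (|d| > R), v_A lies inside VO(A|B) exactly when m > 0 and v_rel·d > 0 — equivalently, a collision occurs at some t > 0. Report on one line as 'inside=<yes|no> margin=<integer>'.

d = (3, 7),  |d|² = 58;  R = 6+1 = 7,  c = 58−7² = 9
v_rel = (-12, -4),  |v_rel|² = 160;  v_rel·d = (-12)·(3) + (-4)·(7) = -64
160·t² + 128·t + 9 = 0  ⇒  m = (-64)² − 160·9 = 2656
m = 2656 > 0,  v_rel·d = -64 < 0  ⇒  outside

inside=no margin=2656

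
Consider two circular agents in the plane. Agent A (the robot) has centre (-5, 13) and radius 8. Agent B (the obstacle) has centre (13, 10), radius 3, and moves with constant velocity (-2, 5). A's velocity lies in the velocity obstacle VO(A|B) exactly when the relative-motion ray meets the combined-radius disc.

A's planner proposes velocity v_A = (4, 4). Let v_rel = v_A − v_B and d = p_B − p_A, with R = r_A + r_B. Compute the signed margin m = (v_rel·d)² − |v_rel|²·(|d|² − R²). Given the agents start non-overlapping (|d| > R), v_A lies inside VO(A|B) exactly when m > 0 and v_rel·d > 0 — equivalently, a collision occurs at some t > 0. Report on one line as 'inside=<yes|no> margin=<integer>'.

d = (18, -3),  |d|² = 333;  R = 8+3 = 11,  c = 333−11² = 212
v_rel = (6, -1),  |v_rel|² = 37;  v_rel·d = (6)·(18) + (-1)·(-3) = 111
37·t² − 222·t + 212 = 0  ⇒  m = 111² − 37·212 = 4477
m = 4477 > 0,  v_rel·d = 111 > 0  ⇒  inside

inside=yes margin=4477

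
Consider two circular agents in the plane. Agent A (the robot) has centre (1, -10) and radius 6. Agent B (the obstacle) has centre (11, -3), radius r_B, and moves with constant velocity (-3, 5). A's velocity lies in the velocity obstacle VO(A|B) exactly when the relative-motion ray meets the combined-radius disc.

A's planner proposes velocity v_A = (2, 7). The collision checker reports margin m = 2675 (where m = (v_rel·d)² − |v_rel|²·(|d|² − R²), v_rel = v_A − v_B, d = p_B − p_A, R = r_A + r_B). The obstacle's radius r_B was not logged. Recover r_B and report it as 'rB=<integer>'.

m = 2675
d = (10, 7);  v_rel = (5, 2),  |v_rel|² = 29
v_rel×d = (5)·(7) − (2)·(10) = 15
since m = R²·29 − 15²:  R² = (225 + 2675) / 29 = 100
R = √100 = 10  ⇒  r_B = 10 − 6 = 4

rB=4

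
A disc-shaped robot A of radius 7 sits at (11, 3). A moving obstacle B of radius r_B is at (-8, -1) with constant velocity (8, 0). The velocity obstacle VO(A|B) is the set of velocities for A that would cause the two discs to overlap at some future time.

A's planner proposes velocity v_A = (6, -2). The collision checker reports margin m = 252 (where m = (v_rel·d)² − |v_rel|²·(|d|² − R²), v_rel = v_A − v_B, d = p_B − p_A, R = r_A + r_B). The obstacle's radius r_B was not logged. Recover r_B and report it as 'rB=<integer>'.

m = 252
d = (-19, -4);  v_rel = (-2, -2),  |v_rel|² = 8
v_rel×d = (-2)·(-4) − (-2)·(-19) = -30
since m = R²·8 − (-30)²:  R² = (900 + 252) / 8 = 144
R = √144 = 12  ⇒  r_B = 12 − 7 = 5

rB=5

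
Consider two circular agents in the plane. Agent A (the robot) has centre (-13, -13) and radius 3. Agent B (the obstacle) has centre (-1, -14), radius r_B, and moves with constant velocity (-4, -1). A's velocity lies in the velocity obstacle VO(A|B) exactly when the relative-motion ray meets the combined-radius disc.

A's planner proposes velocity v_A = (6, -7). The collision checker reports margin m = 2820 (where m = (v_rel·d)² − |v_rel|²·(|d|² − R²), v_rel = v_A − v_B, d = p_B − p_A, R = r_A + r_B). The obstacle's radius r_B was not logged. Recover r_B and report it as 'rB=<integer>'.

m = 2820
d = (12, -1);  v_rel = (10, -6),  |v_rel|² = 136
v_rel×d = (10)·(-1) − (-6)·(12) = 62
since m = R²·136 − 62²:  R² = (3844 + 2820) / 136 = 49
R = √49 = 7  ⇒  r_B = 7 − 3 = 4

rB=4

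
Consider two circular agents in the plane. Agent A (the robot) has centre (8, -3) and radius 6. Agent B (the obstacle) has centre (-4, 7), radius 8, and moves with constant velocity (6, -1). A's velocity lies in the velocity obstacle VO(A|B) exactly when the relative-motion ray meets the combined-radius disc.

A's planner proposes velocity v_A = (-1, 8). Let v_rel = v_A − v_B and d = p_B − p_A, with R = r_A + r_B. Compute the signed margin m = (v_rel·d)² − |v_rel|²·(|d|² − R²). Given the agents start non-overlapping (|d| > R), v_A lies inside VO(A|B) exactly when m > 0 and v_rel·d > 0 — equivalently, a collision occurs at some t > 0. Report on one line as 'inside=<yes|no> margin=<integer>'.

d = (-12, 10),  |d|² = 244;  R = 6+8 = 14,  c = 244−14² = 48
v_rel = (-7, 9),  |v_rel|² = 130;  v_rel·d = (-7)·(-12) + (9)·(10) = 174
130·t² − 348·t + 48 = 0  ⇒  m = 174² − 130·48 = 24036
m = 24036 > 0,  v_rel·d = 174 > 0  ⇒  inside

inside=yes margin=24036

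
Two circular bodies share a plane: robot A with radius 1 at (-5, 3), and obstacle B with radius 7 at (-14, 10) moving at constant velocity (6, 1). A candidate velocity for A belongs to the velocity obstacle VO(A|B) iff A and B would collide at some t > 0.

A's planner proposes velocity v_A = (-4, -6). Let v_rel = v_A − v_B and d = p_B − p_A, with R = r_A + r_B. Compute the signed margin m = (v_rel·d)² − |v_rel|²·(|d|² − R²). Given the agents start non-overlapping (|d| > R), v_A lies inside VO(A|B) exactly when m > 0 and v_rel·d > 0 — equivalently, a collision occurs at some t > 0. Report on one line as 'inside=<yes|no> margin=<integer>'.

d = (-9, 7),  |d|² = 130;  R = 1+7 = 8,  c = 130−8² = 66
v_rel = (-10, -7),  |v_rel|² = 149;  v_rel·d = (-10)·(-9) + (-7)·(7) = 41
149·t² − 82·t + 66 = 0  ⇒  m = 41² − 149·66 = -8153
m = -8153 < 0,  v_rel·d = 41 > 0  ⇒  outside

inside=no margin=-8153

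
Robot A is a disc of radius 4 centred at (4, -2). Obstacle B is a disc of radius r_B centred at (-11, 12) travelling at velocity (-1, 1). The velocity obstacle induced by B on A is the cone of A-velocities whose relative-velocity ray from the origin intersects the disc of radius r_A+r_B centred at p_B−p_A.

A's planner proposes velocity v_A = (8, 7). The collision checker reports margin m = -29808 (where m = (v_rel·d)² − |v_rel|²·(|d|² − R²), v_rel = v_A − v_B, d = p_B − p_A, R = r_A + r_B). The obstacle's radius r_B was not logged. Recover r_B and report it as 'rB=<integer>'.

m = -29808
d = (-15, 14);  v_rel = (9, 6),  |v_rel|² = 117
v_rel×d = (9)·(14) − (6)·(-15) = 216
since m = R²·117 − 216²:  R² = (46656 + -29808) / 117 = 144
R = √144 = 12  ⇒  r_B = 12 − 4 = 8

rB=8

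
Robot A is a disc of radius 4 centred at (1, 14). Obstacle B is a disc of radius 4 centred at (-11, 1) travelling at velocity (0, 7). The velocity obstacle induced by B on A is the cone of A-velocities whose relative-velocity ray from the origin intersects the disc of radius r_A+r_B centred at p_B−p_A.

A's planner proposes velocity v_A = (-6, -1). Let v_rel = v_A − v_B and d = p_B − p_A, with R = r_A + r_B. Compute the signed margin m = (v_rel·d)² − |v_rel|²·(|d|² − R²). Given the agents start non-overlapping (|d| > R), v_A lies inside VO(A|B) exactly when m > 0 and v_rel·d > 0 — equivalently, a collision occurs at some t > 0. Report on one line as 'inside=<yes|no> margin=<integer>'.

d = (-12, -13),  |d|² = 313;  R = 4+4 = 8,  c = 313−8² = 249
v_rel = (-6, -8),  |v_rel|² = 100;  v_rel·d = (-6)·(-12) + (-8)·(-13) = 176
100·t² − 352·t + 249 = 0  ⇒  m = 176² − 100·249 = 6076
m = 6076 > 0,  v_rel·d = 176 > 0  ⇒  inside

inside=yes margin=6076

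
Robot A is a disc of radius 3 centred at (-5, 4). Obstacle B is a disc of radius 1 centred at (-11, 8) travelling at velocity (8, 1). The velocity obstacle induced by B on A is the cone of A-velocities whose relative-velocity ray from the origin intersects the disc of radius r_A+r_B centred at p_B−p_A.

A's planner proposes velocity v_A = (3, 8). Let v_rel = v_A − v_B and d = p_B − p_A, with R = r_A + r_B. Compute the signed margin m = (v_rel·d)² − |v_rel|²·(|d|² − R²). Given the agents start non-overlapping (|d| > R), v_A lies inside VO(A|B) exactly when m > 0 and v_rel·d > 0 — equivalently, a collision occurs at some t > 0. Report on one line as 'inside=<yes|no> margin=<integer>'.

d = (-6, 4),  |d|² = 52;  R = 3+1 = 4,  c = 52−4² = 36
v_rel = (-5, 7),  |v_rel|² = 74;  v_rel·d = (-5)·(-6) + (7)·(4) = 58
74·t² − 116·t + 36 = 0  ⇒  m = 58² − 74·36 = 700
m = 700 > 0,  v_rel·d = 58 > 0  ⇒  inside

inside=yes margin=700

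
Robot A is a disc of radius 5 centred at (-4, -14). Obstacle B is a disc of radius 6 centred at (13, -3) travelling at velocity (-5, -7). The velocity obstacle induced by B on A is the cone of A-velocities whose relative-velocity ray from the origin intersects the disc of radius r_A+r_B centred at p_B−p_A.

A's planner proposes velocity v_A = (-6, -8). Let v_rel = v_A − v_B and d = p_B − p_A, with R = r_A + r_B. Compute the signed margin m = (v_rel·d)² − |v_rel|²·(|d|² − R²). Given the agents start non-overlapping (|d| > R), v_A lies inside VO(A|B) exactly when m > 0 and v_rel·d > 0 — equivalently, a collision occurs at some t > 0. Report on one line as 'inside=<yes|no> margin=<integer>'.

d = (17, 11),  |d|² = 410;  R = 5+6 = 11,  c = 410−11² = 289
v_rel = (-1, -1),  |v_rel|² = 2;  v_rel·d = (-1)·(17) + (-1)·(11) = -28
2·t² + 56·t + 289 = 0  ⇒  m = (-28)² − 2·289 = 206
m = 206 > 0,  v_rel·d = -28 < 0  ⇒  outside

inside=no margin=206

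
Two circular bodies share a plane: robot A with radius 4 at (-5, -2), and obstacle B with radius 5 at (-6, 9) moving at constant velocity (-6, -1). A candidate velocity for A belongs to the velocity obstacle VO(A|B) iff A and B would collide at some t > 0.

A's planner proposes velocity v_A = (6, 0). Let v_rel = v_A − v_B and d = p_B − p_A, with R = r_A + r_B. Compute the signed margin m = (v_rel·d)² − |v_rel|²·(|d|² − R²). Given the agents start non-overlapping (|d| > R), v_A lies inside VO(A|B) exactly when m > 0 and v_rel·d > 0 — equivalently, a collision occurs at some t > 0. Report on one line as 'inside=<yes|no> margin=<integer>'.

d = (-1, 11),  |d|² = 122;  R = 4+5 = 9,  c = 122−9² = 41
v_rel = (12, 1),  |v_rel|² = 145;  v_rel·d = (12)·(-1) + (1)·(11) = -1
145·t² + 2·t + 41 = 0  ⇒  m = (-1)² − 145·41 = -5944
m = -5944 < 0,  v_rel·d = -1 < 0  ⇒  outside

inside=no margin=-5944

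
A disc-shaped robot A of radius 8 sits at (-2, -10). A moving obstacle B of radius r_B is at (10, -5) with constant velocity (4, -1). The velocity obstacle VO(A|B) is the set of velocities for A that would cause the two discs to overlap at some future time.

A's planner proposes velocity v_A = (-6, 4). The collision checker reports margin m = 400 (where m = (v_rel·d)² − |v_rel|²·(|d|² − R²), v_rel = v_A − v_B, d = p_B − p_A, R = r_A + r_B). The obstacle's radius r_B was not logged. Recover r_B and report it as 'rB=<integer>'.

m = 400
d = (12, 5);  v_rel = (-10, 5),  |v_rel|² = 125
v_rel×d = (-10)·(5) − (5)·(12) = -110
since m = R²·125 − (-110)²:  R² = (12100 + 400) / 125 = 100
R = √100 = 10  ⇒  r_B = 10 − 8 = 2

rB=2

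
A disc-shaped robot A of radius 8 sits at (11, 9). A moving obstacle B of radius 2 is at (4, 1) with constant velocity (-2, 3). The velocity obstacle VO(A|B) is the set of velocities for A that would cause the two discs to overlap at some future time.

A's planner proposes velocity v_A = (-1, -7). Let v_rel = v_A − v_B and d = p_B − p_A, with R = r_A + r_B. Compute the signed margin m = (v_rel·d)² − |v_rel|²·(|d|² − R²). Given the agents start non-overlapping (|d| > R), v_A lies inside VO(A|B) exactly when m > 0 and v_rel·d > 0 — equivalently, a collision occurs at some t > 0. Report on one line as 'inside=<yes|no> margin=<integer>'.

d = (-7, -8),  |d|² = 113;  R = 8+2 = 10,  c = 113−10² = 13
v_rel = (1, -10),  |v_rel|² = 101;  v_rel·d = (1)·(-7) + (-10)·(-8) = 73
101·t² − 146·t + 13 = 0  ⇒  m = 73² − 101·13 = 4016
m = 4016 > 0,  v_rel·d = 73 > 0  ⇒  inside

inside=yes margin=4016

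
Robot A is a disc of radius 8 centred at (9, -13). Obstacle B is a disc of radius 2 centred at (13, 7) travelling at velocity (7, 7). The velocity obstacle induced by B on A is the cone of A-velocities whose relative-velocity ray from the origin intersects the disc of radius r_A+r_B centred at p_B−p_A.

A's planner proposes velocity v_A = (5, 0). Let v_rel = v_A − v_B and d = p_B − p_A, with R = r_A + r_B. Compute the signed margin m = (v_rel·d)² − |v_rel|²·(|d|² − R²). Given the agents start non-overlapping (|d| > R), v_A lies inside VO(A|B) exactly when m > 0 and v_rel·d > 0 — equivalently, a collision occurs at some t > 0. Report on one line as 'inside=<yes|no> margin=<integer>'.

d = (4, 20),  |d|² = 416;  R = 8+2 = 10,  c = 416−10² = 316
v_rel = (-2, -7),  |v_rel|² = 53;  v_rel·d = (-2)·(4) + (-7)·(20) = -148
53·t² + 296·t + 316 = 0  ⇒  m = (-148)² − 53·316 = 5156
m = 5156 > 0,  v_rel·d = -148 < 0  ⇒  outside

inside=no margin=5156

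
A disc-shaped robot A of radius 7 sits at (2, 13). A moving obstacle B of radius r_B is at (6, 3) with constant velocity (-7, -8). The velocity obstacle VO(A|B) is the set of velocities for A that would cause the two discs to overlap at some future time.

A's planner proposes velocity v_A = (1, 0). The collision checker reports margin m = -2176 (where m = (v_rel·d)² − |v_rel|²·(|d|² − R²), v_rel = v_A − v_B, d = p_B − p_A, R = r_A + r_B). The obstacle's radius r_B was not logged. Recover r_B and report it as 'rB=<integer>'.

m = -2176
d = (4, -10);  v_rel = (8, 8),  |v_rel|² = 128
v_rel×d = (8)·(-10) − (8)·(4) = -112
since m = R²·128 − (-112)²:  R² = (12544 + -2176) / 128 = 81
R = √81 = 9  ⇒  r_B = 9 − 7 = 2

rB=2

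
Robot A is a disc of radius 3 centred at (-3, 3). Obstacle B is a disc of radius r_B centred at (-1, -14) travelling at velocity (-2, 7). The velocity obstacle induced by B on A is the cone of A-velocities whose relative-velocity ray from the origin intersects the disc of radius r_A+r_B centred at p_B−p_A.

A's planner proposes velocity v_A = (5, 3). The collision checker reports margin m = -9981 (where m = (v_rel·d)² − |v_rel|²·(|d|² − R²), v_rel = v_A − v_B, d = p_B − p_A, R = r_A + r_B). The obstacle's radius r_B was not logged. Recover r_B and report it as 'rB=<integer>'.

m = -9981
d = (2, -17);  v_rel = (7, -4),  |v_rel|² = 65
v_rel×d = (7)·(-17) − (-4)·(2) = -111
since m = R²·65 − (-111)²:  R² = (12321 + -9981) / 65 = 36
R = √36 = 6  ⇒  r_B = 6 − 3 = 3

rB=3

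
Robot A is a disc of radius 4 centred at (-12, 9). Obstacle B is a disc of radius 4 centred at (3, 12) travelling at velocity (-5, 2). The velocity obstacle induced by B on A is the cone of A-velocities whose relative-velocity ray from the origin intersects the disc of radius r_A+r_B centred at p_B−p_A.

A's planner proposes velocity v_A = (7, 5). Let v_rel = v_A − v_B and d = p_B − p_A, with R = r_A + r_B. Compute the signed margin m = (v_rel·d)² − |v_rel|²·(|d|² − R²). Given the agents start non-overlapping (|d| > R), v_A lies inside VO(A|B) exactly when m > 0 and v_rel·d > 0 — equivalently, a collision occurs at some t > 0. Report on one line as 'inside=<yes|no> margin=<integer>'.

d = (15, 3),  |d|² = 234;  R = 4+4 = 8,  c = 234−8² = 170
v_rel = (12, 3),  |v_rel|² = 153;  v_rel·d = (12)·(15) + (3)·(3) = 189
153·t² − 378·t + 170 = 0  ⇒  m = 189² − 153·170 = 9711
m = 9711 > 0,  v_rel·d = 189 > 0  ⇒  inside

inside=yes margin=9711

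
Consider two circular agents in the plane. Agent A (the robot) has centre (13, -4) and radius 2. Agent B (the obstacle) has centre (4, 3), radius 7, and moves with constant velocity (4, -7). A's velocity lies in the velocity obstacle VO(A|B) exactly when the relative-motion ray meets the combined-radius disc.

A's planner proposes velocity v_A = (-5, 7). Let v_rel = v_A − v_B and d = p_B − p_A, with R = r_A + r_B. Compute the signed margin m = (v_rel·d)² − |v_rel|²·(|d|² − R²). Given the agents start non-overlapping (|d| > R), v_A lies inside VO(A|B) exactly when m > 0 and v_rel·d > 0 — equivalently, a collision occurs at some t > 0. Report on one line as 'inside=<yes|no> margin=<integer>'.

d = (-9, 7),  |d|² = 130;  R = 2+7 = 9,  c = 130−9² = 49
v_rel = (-9, 14),  |v_rel|² = 277;  v_rel·d = (-9)·(-9) + (14)·(7) = 179
277·t² − 358·t + 49 = 0  ⇒  m = 179² − 277·49 = 18468
m = 18468 > 0,  v_rel·d = 179 > 0  ⇒  inside

inside=yes margin=18468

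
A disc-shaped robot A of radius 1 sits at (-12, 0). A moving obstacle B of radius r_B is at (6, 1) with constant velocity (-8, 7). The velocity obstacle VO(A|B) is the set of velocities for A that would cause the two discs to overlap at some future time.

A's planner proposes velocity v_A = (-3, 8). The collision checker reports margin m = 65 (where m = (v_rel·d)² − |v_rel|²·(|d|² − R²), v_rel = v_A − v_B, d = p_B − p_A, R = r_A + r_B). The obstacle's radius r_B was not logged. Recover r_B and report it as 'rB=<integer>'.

m = 65
d = (18, 1);  v_rel = (5, 1),  |v_rel|² = 26
v_rel×d = (5)·(1) − (1)·(18) = -13
since m = R²·26 − (-13)²:  R² = (169 + 65) / 26 = 9
R = √9 = 3  ⇒  r_B = 3 − 1 = 2

rB=2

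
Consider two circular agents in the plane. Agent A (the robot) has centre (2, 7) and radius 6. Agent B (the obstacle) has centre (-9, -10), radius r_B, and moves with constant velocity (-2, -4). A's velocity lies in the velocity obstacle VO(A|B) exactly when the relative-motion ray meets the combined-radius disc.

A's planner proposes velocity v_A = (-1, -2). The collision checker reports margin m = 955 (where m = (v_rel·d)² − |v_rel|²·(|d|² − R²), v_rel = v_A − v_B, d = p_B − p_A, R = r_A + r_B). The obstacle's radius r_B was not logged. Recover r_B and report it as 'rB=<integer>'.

m = 955
d = (-11, -17);  v_rel = (1, 2),  |v_rel|² = 5
v_rel×d = (1)·(-17) − (2)·(-11) = 5
since m = R²·5 − 5²:  R² = (25 + 955) / 5 = 196
R = √196 = 14  ⇒  r_B = 14 − 6 = 8

rB=8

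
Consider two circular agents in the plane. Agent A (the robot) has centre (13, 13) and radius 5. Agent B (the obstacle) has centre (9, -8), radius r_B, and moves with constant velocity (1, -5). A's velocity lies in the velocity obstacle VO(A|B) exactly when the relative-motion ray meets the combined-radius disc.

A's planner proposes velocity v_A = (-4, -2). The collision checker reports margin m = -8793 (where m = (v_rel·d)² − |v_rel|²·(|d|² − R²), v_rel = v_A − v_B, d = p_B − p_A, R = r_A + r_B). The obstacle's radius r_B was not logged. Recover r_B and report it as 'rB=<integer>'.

m = -8793
d = (-4, -21);  v_rel = (-5, 3),  |v_rel|² = 34
v_rel×d = (-5)·(-21) − (3)·(-4) = 117
since m = R²·34 − 117²:  R² = (13689 + -8793) / 34 = 144
R = √144 = 12  ⇒  r_B = 12 − 5 = 7

rB=7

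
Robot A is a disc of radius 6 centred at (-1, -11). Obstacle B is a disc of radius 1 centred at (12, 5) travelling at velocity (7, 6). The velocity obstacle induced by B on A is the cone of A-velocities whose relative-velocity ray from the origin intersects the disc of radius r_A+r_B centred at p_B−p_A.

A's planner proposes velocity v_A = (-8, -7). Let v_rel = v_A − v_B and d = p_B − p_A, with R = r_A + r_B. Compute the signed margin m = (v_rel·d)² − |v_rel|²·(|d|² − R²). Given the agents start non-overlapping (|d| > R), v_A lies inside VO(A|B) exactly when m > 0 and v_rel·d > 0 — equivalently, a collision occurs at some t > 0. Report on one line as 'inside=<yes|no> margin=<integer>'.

d = (13, 16),  |d|² = 425;  R = 6+1 = 7,  c = 425−7² = 376
v_rel = (-15, -13),  |v_rel|² = 394;  v_rel·d = (-15)·(13) + (-13)·(16) = -403
394·t² + 806·t + 376 = 0  ⇒  m = (-403)² − 394·376 = 14265
m = 14265 > 0,  v_rel·d = -403 < 0  ⇒  outside

inside=no margin=14265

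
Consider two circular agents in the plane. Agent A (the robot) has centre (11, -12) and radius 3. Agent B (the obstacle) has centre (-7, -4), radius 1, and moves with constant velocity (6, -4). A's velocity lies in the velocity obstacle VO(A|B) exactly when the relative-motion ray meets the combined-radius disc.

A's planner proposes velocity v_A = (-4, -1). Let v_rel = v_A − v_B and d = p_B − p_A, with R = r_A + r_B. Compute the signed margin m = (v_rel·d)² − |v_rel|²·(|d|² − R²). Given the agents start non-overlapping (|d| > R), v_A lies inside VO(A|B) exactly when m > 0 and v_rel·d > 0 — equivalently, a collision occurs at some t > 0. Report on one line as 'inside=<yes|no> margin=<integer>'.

d = (-18, 8),  |d|² = 388;  R = 3+1 = 4,  c = 388−4² = 372
v_rel = (-10, 3),  |v_rel|² = 109;  v_rel·d = (-10)·(-18) + (3)·(8) = 204
109·t² − 408·t + 372 = 0  ⇒  m = 204² − 109·372 = 1068
m = 1068 > 0,  v_rel·d = 204 > 0  ⇒  inside

inside=yes margin=1068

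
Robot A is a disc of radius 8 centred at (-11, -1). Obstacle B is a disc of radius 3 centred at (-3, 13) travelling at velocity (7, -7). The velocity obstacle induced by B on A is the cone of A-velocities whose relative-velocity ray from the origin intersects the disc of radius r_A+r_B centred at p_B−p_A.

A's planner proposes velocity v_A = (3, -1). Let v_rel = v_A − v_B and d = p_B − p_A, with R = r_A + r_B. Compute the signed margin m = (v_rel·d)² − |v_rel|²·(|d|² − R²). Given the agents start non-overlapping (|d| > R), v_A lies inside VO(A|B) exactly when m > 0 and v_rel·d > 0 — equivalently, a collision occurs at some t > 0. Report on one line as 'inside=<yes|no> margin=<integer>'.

d = (8, 14),  |d|² = 260;  R = 8+3 = 11,  c = 260−11² = 139
v_rel = (-4, 6),  |v_rel|² = 52;  v_rel·d = (-4)·(8) + (6)·(14) = 52
52·t² − 104·t + 139 = 0  ⇒  m = 52² − 52·139 = -4524
m = -4524 < 0,  v_rel·d = 52 > 0  ⇒  outside

inside=no margin=-4524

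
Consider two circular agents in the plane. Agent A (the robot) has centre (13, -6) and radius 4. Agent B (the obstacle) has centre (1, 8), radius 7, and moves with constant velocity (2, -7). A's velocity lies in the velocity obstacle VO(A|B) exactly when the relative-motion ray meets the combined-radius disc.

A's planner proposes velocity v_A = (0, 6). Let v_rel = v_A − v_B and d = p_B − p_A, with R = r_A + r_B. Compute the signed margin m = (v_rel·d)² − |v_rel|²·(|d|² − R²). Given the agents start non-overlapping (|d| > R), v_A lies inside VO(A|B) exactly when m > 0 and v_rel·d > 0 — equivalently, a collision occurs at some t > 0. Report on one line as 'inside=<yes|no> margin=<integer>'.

d = (-12, 14),  |d|² = 340;  R = 4+7 = 11,  c = 340−11² = 219
v_rel = (-2, 13),  |v_rel|² = 173;  v_rel·d = (-2)·(-12) + (13)·(14) = 206
173·t² − 412·t + 219 = 0  ⇒  m = 206² − 173·219 = 4549
m = 4549 > 0,  v_rel·d = 206 > 0  ⇒  inside

inside=yes margin=4549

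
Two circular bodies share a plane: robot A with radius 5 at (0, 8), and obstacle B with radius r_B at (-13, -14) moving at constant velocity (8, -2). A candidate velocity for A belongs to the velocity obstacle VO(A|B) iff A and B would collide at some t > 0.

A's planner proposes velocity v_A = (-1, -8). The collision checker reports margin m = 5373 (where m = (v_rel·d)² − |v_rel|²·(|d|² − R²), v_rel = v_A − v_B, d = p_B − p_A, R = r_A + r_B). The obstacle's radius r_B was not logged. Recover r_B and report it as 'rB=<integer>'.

m = 5373
d = (-13, -22);  v_rel = (-9, -6),  |v_rel|² = 117
v_rel×d = (-9)·(-22) − (-6)·(-13) = 120
since m = R²·117 − 120²:  R² = (14400 + 5373) / 117 = 169
R = √169 = 13  ⇒  r_B = 13 − 5 = 8

rB=8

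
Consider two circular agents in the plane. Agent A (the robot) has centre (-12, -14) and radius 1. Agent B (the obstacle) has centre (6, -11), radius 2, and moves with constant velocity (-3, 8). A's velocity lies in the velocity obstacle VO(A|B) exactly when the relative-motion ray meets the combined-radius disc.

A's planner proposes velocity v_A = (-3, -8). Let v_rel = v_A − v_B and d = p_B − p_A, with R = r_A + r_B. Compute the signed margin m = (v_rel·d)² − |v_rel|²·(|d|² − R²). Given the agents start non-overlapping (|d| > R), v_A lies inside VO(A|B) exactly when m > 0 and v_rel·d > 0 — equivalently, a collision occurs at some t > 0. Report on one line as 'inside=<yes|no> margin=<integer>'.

d = (18, 3),  |d|² = 333;  R = 1+2 = 3,  c = 333−3² = 324
v_rel = (0, -16),  |v_rel|² = 256;  v_rel·d = (0)·(18) + (-16)·(3) = -48
256·t² + 96·t + 324 = 0  ⇒  m = (-48)² − 256·324 = -80640
m = -80640 < 0,  v_rel·d = -48 < 0  ⇒  outside

inside=no margin=-80640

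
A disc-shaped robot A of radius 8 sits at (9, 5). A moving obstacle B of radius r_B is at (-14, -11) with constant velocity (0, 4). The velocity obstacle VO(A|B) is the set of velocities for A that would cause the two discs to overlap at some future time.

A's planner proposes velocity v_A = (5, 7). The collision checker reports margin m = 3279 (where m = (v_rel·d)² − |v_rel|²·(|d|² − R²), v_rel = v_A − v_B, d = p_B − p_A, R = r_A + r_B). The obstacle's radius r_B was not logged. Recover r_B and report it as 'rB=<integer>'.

m = 3279
d = (-23, -16);  v_rel = (5, 3),  |v_rel|² = 34
v_rel×d = (5)·(-16) − (3)·(-23) = -11
since m = R²·34 − (-11)²:  R² = (121 + 3279) / 34 = 100
R = √100 = 10  ⇒  r_B = 10 − 8 = 2

rB=2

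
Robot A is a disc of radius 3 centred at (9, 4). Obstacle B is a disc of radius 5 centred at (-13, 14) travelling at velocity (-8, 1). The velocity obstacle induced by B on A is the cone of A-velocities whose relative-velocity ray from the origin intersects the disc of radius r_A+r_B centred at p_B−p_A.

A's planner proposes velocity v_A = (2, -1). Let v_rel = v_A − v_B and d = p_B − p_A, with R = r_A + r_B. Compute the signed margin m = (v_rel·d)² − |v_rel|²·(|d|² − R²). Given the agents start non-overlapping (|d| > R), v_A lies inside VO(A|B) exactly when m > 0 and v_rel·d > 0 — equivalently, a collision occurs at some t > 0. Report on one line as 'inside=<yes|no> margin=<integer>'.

d = (-22, 10),  |d|² = 584;  R = 3+5 = 8,  c = 584−8² = 520
v_rel = (10, -2),  |v_rel|² = 104;  v_rel·d = (10)·(-22) + (-2)·(10) = -240
104·t² + 480·t + 520 = 0  ⇒  m = (-240)² − 104·520 = 3520
m = 3520 > 0,  v_rel·d = -240 < 0  ⇒  outside

inside=no margin=3520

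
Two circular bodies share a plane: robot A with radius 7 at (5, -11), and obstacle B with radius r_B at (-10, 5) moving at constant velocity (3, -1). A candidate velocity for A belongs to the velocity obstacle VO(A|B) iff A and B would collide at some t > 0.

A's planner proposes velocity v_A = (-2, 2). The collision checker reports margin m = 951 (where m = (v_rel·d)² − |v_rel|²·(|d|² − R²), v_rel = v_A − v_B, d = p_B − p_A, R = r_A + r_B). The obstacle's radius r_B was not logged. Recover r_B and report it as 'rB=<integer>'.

m = 951
d = (-15, 16);  v_rel = (-5, 3),  |v_rel|² = 34
v_rel×d = (-5)·(16) − (3)·(-15) = -35
since m = R²·34 − (-35)²:  R² = (1225 + 951) / 34 = 64
R = √64 = 8  ⇒  r_B = 8 − 7 = 1

rB=1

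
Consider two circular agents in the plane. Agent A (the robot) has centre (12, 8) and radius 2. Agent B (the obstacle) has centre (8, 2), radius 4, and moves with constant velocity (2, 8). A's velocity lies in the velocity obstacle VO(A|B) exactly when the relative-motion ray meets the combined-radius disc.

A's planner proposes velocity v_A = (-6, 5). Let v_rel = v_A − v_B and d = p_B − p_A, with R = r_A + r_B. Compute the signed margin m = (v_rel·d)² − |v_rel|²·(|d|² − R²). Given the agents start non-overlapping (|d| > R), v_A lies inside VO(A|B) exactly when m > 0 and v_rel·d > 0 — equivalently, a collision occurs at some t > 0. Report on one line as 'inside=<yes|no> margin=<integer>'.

d = (-4, -6),  |d|² = 52;  R = 2+4 = 6,  c = 52−6² = 16
v_rel = (-8, -3),  |v_rel|² = 73;  v_rel·d = (-8)·(-4) + (-3)·(-6) = 50
73·t² − 100·t + 16 = 0  ⇒  m = 50² − 73·16 = 1332
m = 1332 > 0,  v_rel·d = 50 > 0  ⇒  inside

inside=yes margin=1332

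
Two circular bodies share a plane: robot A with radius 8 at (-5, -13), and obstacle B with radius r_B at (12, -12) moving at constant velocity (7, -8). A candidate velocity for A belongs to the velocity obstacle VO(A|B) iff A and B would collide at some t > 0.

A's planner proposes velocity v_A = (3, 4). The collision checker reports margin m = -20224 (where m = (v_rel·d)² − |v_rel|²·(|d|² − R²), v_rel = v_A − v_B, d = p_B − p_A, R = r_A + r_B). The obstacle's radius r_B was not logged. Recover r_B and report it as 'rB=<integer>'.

m = -20224
d = (17, 1);  v_rel = (-4, 12),  |v_rel|² = 160
v_rel×d = (-4)·(1) − (12)·(17) = -208
since m = R²·160 − (-208)²:  R² = (43264 + -20224) / 160 = 144
R = √144 = 12  ⇒  r_B = 12 − 8 = 4

rB=4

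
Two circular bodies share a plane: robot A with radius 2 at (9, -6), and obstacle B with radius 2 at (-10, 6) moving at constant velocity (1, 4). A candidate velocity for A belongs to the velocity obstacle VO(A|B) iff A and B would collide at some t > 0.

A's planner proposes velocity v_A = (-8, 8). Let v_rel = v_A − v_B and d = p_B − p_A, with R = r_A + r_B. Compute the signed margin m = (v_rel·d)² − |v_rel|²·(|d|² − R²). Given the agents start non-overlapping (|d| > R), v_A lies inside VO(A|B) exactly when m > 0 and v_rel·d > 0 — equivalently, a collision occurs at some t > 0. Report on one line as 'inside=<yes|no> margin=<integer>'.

d = (-19, 12),  |d|² = 505;  R = 2+2 = 4,  c = 505−4² = 489
v_rel = (-9, 4),  |v_rel|² = 97;  v_rel·d = (-9)·(-19) + (4)·(12) = 219
97·t² − 438·t + 489 = 0  ⇒  m = 219² − 97·489 = 528
m = 528 > 0,  v_rel·d = 219 > 0  ⇒  inside

inside=yes margin=528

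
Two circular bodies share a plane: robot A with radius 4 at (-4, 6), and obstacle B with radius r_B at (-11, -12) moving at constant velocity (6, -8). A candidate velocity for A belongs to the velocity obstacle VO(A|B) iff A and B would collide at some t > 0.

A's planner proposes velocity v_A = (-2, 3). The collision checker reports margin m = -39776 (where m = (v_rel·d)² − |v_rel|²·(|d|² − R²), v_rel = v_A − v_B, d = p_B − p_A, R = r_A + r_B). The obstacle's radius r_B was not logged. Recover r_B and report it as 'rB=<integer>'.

m = -39776
d = (-7, -18);  v_rel = (-8, 11),  |v_rel|² = 185
v_rel×d = (-8)·(-18) − (11)·(-7) = 221
since m = R²·185 − 221²:  R² = (48841 + -39776) / 185 = 49
R = √49 = 7  ⇒  r_B = 7 − 4 = 3

rB=3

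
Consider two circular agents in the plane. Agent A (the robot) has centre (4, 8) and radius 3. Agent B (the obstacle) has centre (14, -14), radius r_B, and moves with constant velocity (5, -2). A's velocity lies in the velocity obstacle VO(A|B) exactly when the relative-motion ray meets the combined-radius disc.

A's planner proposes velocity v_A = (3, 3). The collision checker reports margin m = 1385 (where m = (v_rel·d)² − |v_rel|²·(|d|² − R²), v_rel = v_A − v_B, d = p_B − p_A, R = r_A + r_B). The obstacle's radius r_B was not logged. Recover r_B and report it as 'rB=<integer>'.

m = 1385
d = (10, -22);  v_rel = (-2, 5),  |v_rel|² = 29
v_rel×d = (-2)·(-22) − (5)·(10) = -6
since m = R²·29 − (-6)²:  R² = (36 + 1385) / 29 = 49
R = √49 = 7  ⇒  r_B = 7 − 3 = 4

rB=4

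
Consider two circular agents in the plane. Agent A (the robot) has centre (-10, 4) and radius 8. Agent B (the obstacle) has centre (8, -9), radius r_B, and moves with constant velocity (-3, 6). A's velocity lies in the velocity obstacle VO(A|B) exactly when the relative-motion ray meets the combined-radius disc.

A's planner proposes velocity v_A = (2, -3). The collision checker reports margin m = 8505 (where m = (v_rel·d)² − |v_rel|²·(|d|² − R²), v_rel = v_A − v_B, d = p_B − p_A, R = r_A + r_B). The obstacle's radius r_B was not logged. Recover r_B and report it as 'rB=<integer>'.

m = 8505
d = (18, -13);  v_rel = (5, -9),  |v_rel|² = 106
v_rel×d = (5)·(-13) − (-9)·(18) = 97
since m = R²·106 − 97²:  R² = (9409 + 8505) / 106 = 169
R = √169 = 13  ⇒  r_B = 13 − 8 = 5

rB=5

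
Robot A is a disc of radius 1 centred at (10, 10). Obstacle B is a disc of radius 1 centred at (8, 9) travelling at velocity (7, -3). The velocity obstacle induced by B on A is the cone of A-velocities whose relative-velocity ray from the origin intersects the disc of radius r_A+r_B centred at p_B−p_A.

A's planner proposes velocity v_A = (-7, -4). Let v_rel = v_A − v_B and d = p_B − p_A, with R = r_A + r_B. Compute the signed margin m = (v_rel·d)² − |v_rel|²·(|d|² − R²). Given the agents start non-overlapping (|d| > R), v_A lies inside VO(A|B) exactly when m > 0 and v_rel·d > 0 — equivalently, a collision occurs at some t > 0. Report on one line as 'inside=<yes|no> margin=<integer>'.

d = (-2, -1),  |d|² = 5;  R = 1+1 = 2,  c = 5−2² = 1
v_rel = (-14, -1),  |v_rel|² = 197;  v_rel·d = (-14)·(-2) + (-1)·(-1) = 29
197·t² − 58·t + 1 = 0  ⇒  m = 29² − 197·1 = 644
m = 644 > 0,  v_rel·d = 29 > 0  ⇒  inside

inside=yes margin=644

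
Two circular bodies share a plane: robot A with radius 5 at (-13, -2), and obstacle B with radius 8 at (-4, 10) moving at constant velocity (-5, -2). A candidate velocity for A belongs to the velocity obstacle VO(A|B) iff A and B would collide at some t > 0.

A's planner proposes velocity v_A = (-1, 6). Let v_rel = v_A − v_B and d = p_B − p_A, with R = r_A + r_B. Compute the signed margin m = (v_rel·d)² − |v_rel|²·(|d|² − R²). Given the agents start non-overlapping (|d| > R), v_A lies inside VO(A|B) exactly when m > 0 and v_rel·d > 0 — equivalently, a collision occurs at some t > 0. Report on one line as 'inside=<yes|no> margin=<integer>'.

d = (9, 12),  |d|² = 225;  R = 5+8 = 13,  c = 225−13² = 56
v_rel = (4, 8),  |v_rel|² = 80;  v_rel·d = (4)·(9) + (8)·(12) = 132
80·t² − 264·t + 56 = 0  ⇒  m = 132² − 80·56 = 12944
m = 12944 > 0,  v_rel·d = 132 > 0  ⇒  inside

inside=yes margin=12944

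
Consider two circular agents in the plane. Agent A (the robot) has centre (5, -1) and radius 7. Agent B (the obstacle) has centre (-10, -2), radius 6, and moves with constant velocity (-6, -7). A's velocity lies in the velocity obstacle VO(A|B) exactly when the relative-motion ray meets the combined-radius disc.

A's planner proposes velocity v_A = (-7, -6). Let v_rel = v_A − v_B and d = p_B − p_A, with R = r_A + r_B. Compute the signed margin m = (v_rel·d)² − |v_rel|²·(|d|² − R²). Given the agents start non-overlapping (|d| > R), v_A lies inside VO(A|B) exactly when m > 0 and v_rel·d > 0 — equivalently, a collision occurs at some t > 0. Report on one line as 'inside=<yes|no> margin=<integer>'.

d = (-15, -1),  |d|² = 226;  R = 7+6 = 13,  c = 226−13² = 57
v_rel = (-1, 1),  |v_rel|² = 2;  v_rel·d = (-1)·(-15) + (1)·(-1) = 14
2·t² − 28·t + 57 = 0  ⇒  m = 14² − 2·57 = 82
m = 82 > 0,  v_rel·d = 14 > 0  ⇒  inside

inside=yes margin=82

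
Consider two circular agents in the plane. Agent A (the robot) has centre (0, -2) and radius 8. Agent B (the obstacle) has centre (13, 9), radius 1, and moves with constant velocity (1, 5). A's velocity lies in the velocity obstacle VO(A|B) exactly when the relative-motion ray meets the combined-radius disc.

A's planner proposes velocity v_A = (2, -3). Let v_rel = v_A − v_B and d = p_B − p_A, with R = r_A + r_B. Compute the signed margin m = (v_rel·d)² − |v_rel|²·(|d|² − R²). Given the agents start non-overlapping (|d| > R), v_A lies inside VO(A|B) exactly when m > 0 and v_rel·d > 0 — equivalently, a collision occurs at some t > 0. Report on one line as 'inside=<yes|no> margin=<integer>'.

d = (13, 11),  |d|² = 290;  R = 8+1 = 9,  c = 290−9² = 209
v_rel = (1, -8),  |v_rel|² = 65;  v_rel·d = (1)·(13) + (-8)·(11) = -75
65·t² + 150·t + 209 = 0  ⇒  m = (-75)² − 65·209 = -7960
m = -7960 < 0,  v_rel·d = -75 < 0  ⇒  outside

inside=no margin=-7960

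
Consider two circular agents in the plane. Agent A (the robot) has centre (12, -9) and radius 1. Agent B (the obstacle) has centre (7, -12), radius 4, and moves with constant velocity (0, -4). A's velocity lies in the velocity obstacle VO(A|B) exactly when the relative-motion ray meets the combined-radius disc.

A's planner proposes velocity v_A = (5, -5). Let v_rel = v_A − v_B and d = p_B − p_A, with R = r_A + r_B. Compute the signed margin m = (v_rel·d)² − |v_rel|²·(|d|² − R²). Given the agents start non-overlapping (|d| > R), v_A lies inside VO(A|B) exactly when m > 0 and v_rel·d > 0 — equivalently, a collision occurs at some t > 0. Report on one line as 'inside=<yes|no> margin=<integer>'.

d = (-5, -3),  |d|² = 34;  R = 1+4 = 5,  c = 34−5² = 9
v_rel = (5, -1),  |v_rel|² = 26;  v_rel·d = (5)·(-5) + (-1)·(-3) = -22
26·t² + 44·t + 9 = 0  ⇒  m = (-22)² − 26·9 = 250
m = 250 > 0,  v_rel·d = -22 < 0  ⇒  outside

inside=no margin=250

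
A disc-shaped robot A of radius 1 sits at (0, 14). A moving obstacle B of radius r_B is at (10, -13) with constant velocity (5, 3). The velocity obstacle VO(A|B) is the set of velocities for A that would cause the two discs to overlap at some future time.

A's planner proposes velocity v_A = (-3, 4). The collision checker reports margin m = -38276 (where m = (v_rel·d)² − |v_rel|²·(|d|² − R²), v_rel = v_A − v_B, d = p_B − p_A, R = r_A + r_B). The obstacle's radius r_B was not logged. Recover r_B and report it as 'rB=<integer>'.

m = -38276
d = (10, -27);  v_rel = (-8, 1),  |v_rel|² = 65
v_rel×d = (-8)·(-27) − (1)·(10) = 206
since m = R²·65 − 206²:  R² = (42436 + -38276) / 65 = 64
R = √64 = 8  ⇒  r_B = 8 − 1 = 7

rB=7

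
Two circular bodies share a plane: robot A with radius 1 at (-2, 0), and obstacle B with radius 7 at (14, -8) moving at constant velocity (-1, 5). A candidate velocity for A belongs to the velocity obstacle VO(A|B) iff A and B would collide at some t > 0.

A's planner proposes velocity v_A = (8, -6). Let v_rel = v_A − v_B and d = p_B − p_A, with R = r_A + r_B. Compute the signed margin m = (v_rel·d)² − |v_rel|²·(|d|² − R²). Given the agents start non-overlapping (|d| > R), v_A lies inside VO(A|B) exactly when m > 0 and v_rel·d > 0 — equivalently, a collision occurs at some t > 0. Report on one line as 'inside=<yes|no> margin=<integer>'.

d = (16, -8),  |d|² = 320;  R = 1+7 = 8,  c = 320−8² = 256
v_rel = (9, -11),  |v_rel|² = 202;  v_rel·d = (9)·(16) + (-11)·(-8) = 232
202·t² − 464·t + 256 = 0  ⇒  m = 232² − 202·256 = 2112
m = 2112 > 0,  v_rel·d = 232 > 0  ⇒  inside

inside=yes margin=2112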